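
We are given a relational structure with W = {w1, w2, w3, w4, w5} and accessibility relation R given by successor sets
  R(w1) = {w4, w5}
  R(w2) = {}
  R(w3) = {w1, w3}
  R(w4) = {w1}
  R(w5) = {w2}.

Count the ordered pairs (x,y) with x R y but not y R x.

Enumerating: (w1,w5), (w3,w1), (w5,w2).

3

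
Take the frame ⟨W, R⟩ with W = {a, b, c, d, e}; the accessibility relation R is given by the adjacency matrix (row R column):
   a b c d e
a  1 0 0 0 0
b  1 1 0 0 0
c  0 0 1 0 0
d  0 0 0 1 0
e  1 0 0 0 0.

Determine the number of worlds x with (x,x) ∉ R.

Enumerating: e.

1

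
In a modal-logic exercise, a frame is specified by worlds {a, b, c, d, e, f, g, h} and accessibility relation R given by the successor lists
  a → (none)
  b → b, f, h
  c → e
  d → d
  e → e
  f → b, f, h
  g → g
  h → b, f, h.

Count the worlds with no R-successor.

1

Enumerating: a.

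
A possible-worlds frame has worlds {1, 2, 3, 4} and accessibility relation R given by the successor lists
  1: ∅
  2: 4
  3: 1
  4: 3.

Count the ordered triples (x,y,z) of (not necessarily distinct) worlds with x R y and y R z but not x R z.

Enumerating: (2,4,3), (4,3,1).

2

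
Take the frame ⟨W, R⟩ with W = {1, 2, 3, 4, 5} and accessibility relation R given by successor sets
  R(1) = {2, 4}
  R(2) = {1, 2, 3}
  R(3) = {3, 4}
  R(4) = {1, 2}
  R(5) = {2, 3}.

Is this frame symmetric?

Symmetric: no — 2 R 3 but not 3 R 2.

No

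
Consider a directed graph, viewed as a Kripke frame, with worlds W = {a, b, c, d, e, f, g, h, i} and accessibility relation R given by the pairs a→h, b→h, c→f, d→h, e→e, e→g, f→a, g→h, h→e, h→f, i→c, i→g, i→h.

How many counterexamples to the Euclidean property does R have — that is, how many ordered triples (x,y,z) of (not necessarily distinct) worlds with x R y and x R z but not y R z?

Enumerating: (a,h,h), (b,h,h), (c,f,f), (d,h,h), (e,g,e), (e,g,g), (f,a,a), (g,h,h), (h,e,f), (h,f,e), (h,f,f), (i,c,c), … and 7 more.
Total: 19.

19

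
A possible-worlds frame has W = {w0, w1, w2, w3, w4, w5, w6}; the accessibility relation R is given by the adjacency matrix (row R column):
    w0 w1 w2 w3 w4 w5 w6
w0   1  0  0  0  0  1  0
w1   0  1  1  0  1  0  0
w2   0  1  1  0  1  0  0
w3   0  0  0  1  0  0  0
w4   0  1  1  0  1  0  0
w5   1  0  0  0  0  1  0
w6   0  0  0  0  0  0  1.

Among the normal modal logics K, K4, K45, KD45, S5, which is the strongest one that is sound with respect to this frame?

S5

Transitive (axiom 4): yes — every two-step R-path is closed by a direct edge.
Euclidean (axiom 5): yes — any two successors of a common world are R-related.
Serial (axiom D): yes — every world has a successor (e.g. w0 R w0).
Reflexive (axiom T): yes — every world is R-related to itself.
So F validates K, K4, K45, KD45, S5. The strongest is S5.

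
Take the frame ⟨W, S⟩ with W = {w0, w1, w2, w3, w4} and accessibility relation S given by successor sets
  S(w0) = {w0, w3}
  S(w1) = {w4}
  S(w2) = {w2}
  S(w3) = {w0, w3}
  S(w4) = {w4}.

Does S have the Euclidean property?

Yes

Euclidean: yes — any two successors of a common world are S-related.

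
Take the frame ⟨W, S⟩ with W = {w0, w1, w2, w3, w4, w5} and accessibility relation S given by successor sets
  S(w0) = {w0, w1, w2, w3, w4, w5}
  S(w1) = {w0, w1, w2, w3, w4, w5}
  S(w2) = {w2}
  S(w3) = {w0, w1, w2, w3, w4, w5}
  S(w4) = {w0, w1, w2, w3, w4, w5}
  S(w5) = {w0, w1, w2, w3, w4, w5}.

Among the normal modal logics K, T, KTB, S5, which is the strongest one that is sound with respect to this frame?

T

Reflexive (axiom T): yes — every world is S-related to itself.
Symmetric (axiom B): no — w0 S w2 but not w2 S w0.
Euclidean (axiom 5): no — w0 S w2 and w0 S w1, but not w2 S w1.
So F validates K, T; KTB would additionally require S to be symmetric. The strongest is T.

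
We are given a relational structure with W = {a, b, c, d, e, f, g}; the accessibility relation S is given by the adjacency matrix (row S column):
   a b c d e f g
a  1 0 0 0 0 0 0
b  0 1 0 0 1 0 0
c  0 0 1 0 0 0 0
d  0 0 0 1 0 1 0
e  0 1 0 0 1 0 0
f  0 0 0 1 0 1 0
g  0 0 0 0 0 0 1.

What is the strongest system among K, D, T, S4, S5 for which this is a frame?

Serial (axiom D): yes — every world has a successor (e.g. a S a).
Reflexive (axiom T): yes — every world is S-related to itself.
Transitive (axiom 4): yes — every two-step S-path is closed by a direct edge.
Euclidean (axiom 5): yes — any two successors of a common world are S-related.
So F validates K, D, T, S4, S5. The strongest is S5.

S5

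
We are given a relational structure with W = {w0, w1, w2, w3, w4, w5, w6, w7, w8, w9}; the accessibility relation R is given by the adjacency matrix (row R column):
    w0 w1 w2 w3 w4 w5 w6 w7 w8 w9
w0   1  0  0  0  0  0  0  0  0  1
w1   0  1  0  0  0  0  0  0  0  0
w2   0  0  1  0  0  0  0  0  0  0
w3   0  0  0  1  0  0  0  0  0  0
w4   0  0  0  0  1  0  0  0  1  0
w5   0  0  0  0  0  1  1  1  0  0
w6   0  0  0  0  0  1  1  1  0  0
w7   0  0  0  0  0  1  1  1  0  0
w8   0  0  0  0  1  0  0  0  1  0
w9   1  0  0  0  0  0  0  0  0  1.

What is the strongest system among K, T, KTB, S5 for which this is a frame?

Reflexive (axiom T): yes — every world is R-related to itself.
Symmetric (axiom B): yes — every pair in R has its reverse in R.
Euclidean (axiom 5): yes — any two successors of a common world are R-related.
So F validates K, T, KTB, S5. The strongest is S5.

S5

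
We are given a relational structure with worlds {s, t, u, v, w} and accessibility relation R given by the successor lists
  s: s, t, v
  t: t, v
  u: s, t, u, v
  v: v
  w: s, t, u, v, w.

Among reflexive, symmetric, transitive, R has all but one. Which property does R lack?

symmetric

Reflexive: yes — every world is R-related to itself.
Symmetric: no — s R t but not t R s.
Transitive: yes — every two-step R-path is closed by a direct edge.
Only symmetric fails.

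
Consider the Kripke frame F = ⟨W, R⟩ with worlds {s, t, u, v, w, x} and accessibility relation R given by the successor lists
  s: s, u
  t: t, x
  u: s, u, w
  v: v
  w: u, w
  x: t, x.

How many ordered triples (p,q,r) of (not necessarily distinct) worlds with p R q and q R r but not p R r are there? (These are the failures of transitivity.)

2

Enumerating: (s,u,w), (w,u,s).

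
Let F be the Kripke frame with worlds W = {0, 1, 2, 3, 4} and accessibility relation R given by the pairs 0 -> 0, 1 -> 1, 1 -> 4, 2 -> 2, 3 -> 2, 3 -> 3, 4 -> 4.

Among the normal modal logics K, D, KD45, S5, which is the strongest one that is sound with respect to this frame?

Serial (axiom D): yes — every world has a successor (e.g. 0 R 0).
Euclidean (axiom 5): no — 1 R 4 and 1 R 1, but not 4 R 1.
Transitive (axiom 4): yes — every two-step R-path is closed by a direct edge.
Reflexive (axiom T): yes — every world is R-related to itself.
So F validates K, D; KD45 would additionally require R to be Euclidean. The strongest is D.

D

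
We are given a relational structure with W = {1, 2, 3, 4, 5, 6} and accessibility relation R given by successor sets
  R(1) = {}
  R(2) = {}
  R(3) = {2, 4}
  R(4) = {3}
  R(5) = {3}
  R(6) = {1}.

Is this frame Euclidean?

No

Euclidean: no — 3 R 2 and 3 R 4, but not 2 R 4.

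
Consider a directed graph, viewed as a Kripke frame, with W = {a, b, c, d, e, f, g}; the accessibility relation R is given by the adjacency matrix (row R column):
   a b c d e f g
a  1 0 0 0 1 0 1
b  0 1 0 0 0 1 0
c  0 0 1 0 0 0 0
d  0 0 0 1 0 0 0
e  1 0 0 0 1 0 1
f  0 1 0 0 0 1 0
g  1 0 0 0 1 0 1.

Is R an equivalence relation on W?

Reflexive: yes — every world is R-related to itself.
Symmetric: yes — every pair in R has its reverse in R.
Transitive: yes — every two-step R-path is closed by a direct edge.
So R is an equivalence relation.

Yes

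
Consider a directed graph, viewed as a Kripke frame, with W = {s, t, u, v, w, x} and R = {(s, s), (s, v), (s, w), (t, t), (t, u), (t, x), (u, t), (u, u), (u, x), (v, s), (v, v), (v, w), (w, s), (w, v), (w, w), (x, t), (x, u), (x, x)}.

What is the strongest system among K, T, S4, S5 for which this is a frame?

Reflexive (axiom T): yes — every world is R-related to itself.
Transitive (axiom 4): yes — every two-step R-path is closed by a direct edge.
Euclidean (axiom 5): yes — any two successors of a common world are R-related.
So F validates K, T, S4, S5. The strongest is S5.

S5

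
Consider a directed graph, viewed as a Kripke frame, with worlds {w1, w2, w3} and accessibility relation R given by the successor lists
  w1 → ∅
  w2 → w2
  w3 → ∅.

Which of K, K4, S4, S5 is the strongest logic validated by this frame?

Transitive (axiom 4): yes — every two-step R-path is closed by a direct edge.
Reflexive (axiom T): no — w1 is not related to itself.
Euclidean (axiom 5): yes — any two successors of a common world are R-related.
So F validates K, K4; S4 would additionally require R to be reflexive. The strongest is K4.

K4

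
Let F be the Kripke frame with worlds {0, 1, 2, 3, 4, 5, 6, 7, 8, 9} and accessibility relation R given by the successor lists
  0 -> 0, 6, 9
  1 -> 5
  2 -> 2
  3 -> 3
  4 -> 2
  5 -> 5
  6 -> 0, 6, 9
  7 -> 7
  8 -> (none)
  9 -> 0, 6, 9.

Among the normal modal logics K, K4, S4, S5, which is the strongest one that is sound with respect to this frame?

Transitive (axiom 4): yes — every two-step R-path is closed by a direct edge.
Reflexive (axiom T): no — 1 is not related to itself.
Euclidean (axiom 5): yes — any two successors of a common world are R-related.
So F validates K, K4; S4 would additionally require R to be reflexive. The strongest is K4.

K4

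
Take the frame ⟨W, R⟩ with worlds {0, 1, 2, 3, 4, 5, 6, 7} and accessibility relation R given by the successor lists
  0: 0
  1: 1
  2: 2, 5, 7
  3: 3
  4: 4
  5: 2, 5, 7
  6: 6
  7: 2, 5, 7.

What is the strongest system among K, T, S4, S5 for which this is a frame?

Reflexive (axiom T): yes — every world is R-related to itself.
Transitive (axiom 4): yes — every two-step R-path is closed by a direct edge.
Euclidean (axiom 5): yes — any two successors of a common world are R-related.
So F validates K, T, S4, S5. The strongest is S5.

S5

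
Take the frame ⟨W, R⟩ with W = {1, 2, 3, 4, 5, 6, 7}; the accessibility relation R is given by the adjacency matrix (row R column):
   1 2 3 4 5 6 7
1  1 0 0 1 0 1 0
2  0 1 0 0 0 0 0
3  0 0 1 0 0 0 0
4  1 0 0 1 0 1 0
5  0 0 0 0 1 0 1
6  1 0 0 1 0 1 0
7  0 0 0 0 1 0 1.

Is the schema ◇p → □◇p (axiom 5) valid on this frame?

Yes

Axiom 5 corresponds to the accessibility relation being Euclidean.
Euclidean: yes — any two successors of a common world are R-related.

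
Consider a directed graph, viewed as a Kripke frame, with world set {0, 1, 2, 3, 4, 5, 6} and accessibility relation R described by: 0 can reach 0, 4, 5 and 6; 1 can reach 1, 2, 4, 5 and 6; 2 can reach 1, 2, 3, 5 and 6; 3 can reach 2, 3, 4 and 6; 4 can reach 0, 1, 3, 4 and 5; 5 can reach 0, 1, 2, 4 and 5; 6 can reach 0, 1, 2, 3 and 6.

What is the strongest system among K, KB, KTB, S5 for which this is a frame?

Symmetric (axiom B): yes — every pair in R has its reverse in R.
Reflexive (axiom T): yes — every world is R-related to itself.
Euclidean (axiom 5): no — 0 R 4 and 0 R 6, but not 4 R 6.
So F validates K, KB, KTB; S5 would additionally require R to be Euclidean. The strongest is KTB.

KTB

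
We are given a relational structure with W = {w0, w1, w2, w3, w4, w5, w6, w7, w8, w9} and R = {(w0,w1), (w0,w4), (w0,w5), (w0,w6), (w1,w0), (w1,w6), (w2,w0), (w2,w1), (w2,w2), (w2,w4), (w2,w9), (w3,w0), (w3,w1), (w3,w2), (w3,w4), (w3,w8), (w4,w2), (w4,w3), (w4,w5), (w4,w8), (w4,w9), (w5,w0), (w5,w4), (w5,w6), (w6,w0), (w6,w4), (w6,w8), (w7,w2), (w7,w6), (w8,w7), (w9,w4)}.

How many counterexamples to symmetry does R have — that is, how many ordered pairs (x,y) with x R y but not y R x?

16

Enumerating: (w0,w4), (w1,w6), (w2,w0), (w2,w1), (w2,w9), (w3,w0), (w3,w1), (w3,w2), (w3,w8), (w4,w8), (w5,w6), (w6,w4), (w6,w8), (w7,w2), (w7,w6), (w8,w7).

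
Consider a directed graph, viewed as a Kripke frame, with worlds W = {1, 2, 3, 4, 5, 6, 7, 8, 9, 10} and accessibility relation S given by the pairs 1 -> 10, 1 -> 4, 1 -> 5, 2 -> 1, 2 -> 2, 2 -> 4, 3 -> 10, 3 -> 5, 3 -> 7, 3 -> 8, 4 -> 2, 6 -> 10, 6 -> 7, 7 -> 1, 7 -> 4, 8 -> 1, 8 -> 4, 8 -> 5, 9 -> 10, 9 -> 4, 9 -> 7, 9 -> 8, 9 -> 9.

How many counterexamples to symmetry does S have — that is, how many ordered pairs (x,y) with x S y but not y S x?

19

Enumerating: (1,10), (1,4), (1,5), (2,1), (3,10), (3,5), (3,7), (3,8), (6,10), (6,7), (7,1), (7,4), … and 7 more.
Total: 19.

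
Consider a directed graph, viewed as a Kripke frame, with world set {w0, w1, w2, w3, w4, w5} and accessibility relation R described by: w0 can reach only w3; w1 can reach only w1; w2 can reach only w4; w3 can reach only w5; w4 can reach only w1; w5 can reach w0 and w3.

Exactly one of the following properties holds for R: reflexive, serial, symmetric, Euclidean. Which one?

Reflexive: no — w0 is not related to itself.
Serial: yes — every world has a successor (e.g. w0 R w3).
Symmetric: no — w0 R w3 but not w3 R w0.
Euclidean: no — w5 R w3 and w5 R w0, but not w3 R w0.
Only serial holds.

serial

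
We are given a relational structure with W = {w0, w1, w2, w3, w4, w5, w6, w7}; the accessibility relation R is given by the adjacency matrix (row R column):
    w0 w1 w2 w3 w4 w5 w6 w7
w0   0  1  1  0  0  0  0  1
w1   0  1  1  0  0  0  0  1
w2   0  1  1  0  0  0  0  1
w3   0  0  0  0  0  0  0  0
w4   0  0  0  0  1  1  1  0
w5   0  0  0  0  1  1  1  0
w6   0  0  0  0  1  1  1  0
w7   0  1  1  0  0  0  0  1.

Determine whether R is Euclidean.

Yes

Euclidean: yes — any two successors of a common world are R-related.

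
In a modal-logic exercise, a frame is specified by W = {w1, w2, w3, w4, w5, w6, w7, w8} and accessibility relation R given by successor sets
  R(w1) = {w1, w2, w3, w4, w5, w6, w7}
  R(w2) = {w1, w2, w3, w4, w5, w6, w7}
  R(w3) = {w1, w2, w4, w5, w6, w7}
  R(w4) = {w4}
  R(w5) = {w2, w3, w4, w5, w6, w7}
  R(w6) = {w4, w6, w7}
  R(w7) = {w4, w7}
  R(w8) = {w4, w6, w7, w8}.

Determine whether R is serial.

Yes

Serial: yes — every world has a successor (e.g. w1 R w1).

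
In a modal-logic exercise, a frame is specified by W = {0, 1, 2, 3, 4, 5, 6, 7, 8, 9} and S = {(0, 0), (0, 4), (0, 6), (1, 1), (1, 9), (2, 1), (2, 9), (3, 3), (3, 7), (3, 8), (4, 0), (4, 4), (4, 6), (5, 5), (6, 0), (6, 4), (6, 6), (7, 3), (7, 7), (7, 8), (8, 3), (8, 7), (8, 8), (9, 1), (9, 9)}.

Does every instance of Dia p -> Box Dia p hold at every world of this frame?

By correspondence theory, 5 is valid on a frame iff S is Euclidean.
Euclidean: yes — any two successors of a common world are S-related.

Yes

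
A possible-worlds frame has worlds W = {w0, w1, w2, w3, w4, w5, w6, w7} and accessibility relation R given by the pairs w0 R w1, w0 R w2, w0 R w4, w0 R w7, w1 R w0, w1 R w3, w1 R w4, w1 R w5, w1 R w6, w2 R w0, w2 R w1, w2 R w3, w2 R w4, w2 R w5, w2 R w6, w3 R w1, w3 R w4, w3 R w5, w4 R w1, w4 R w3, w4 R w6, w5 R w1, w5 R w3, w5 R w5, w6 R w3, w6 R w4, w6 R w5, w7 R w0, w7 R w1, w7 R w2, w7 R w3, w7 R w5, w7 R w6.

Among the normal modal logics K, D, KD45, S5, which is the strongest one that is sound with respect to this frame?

D

Serial (axiom D): yes — every world has a successor (e.g. w0 R w1).
Euclidean (axiom 5): no — w0 R w1 and w0 R w2, but not w1 R w2.
Transitive (axiom 4): no — w0 R w1 and w1 R w3, but not w0 R w3.
Reflexive (axiom T): no — w0 is not related to itself.
So F validates K, D; KD45 would additionally require R to be Euclidean and transitive. The strongest is D.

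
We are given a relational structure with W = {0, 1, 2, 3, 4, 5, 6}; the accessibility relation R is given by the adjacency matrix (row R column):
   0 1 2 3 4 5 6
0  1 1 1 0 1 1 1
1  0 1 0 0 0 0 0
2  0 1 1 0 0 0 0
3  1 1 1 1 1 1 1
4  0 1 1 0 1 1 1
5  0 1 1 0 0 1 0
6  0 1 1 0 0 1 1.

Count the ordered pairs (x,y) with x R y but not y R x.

Enumerating: (0,1), (0,2), (0,4), (0,5), (0,6), (2,1), (3,0), (3,1), (3,2), (3,4), (3,5), (3,6), … and 9 more.
Total: 21.

21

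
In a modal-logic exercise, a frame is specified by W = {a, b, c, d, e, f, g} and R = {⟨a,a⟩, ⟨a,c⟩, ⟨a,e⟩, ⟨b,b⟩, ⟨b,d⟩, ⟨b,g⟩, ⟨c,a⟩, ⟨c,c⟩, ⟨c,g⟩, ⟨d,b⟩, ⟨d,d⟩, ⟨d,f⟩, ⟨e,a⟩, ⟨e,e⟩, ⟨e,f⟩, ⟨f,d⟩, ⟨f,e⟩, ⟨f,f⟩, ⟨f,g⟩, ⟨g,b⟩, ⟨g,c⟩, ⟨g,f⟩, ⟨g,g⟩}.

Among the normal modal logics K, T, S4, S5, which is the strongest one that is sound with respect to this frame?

Reflexive (axiom T): yes — every world is R-related to itself.
Transitive (axiom 4): no — a R c and c R g, but not a R g.
Euclidean (axiom 5): no — a R c and a R e, but not c R e.
So F validates K, T; S4 would additionally require R to be transitive. The strongest is T.

T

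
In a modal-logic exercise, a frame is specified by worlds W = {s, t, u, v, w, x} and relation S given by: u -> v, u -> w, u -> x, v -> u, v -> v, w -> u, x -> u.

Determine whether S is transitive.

No

Transitive: no — v S u and u S w, but not v S w.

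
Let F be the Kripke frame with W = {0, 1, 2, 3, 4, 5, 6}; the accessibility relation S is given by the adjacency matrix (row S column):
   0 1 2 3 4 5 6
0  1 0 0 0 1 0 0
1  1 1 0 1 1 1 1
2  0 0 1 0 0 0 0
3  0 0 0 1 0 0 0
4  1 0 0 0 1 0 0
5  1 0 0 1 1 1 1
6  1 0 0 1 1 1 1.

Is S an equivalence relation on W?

Reflexive: yes — every world is S-related to itself.
Symmetric: no — 1 S 0 but not 0 S 1.
Transitive: yes — every two-step S-path is closed by a direct edge.
So S is not an equivalence relation.

No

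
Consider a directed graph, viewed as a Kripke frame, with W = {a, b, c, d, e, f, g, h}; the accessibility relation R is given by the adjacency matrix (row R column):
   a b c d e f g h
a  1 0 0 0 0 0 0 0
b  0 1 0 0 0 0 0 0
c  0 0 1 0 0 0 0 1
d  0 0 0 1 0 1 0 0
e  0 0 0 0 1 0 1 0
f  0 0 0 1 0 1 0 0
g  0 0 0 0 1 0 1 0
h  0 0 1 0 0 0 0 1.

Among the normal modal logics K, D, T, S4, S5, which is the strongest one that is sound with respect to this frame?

Serial (axiom D): yes — every world has a successor (e.g. a R a).
Reflexive (axiom T): yes — every world is R-related to itself.
Transitive (axiom 4): yes — every two-step R-path is closed by a direct edge.
Euclidean (axiom 5): yes — any two successors of a common world are R-related.
So F validates K, D, T, S4, S5. The strongest is S5.

S5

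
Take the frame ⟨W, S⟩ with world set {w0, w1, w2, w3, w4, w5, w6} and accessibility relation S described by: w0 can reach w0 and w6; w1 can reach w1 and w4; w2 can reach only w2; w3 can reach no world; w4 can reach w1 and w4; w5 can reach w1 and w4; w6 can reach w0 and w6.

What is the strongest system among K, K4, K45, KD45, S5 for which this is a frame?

Transitive (axiom 4): yes — every two-step S-path is closed by a direct edge.
Euclidean (axiom 5): yes — any two successors of a common world are S-related.
Serial (axiom D): no — w3 has no S-successor.
Reflexive (axiom T): no — w3 is not related to itself.
So F validates K, K4, K45; KD45 would additionally require S to be serial. The strongest is K45.

K45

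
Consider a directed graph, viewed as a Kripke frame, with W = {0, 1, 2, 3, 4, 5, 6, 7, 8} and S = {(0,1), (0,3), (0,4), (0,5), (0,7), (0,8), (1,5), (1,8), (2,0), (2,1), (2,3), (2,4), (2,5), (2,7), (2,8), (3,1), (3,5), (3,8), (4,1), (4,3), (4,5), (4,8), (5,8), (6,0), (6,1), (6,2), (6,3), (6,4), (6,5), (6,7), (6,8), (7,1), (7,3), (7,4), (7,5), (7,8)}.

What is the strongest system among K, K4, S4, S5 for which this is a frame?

K4

Transitive (axiom 4): yes — every two-step S-path is closed by a direct edge.
Reflexive (axiom T): no — 0 is not related to itself.
Euclidean (axiom 5): no — 0 S 1 and 0 S 3, but not 1 S 3.
So F validates K, K4; S4 would additionally require S to be reflexive. The strongest is K4.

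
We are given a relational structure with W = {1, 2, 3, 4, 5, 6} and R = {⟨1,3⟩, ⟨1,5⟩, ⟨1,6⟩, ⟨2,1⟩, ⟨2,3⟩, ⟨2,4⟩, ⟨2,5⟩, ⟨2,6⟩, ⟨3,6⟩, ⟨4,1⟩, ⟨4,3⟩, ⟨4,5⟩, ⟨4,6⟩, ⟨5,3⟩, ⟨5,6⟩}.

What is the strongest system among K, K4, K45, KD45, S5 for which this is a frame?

K4

Transitive (axiom 4): yes — every two-step R-path is closed by a direct edge.
Euclidean (axiom 5): no — 1 R 3 and 1 R 5, but not 3 R 5.
Serial (axiom D): no — 6 has no R-successor.
Reflexive (axiom T): no — 1 is not related to itself.
So F validates K, K4; K45 would additionally require R to be Euclidean. The strongest is K4.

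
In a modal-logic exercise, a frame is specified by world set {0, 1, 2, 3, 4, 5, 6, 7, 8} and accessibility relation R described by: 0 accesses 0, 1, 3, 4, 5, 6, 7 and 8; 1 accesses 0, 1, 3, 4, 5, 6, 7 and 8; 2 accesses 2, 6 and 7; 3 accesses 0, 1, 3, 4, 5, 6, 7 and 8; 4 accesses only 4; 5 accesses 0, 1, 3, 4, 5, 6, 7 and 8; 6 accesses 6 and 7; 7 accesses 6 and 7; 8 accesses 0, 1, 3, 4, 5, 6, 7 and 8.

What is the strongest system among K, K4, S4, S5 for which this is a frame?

S4

Transitive (axiom 4): yes — every two-step R-path is closed by a direct edge.
Reflexive (axiom T): yes — every world is R-related to itself.
Euclidean (axiom 5): no — 0 R 4 and 0 R 1, but not 4 R 1.
So F validates K, K4, S4; S5 would additionally require R to be Euclidean. The strongest is S4.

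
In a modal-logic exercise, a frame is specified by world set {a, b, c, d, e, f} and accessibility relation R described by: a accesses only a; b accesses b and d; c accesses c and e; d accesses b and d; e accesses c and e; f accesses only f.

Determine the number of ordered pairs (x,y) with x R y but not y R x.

0

R is symmetric; there are no such tuples.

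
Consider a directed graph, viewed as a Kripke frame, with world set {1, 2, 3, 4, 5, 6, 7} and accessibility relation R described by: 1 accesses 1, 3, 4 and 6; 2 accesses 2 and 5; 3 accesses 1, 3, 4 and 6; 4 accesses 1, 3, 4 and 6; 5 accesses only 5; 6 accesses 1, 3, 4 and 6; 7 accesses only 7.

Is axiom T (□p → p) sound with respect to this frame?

By correspondence theory, T is valid on a frame iff R is reflexive.
Reflexive: yes — every world is R-related to itself.

Yes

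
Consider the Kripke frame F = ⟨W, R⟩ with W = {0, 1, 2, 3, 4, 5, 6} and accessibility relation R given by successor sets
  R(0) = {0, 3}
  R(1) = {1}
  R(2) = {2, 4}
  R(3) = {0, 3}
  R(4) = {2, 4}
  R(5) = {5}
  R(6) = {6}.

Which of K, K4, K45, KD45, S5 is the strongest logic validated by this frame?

Transitive (axiom 4): yes — every two-step R-path is closed by a direct edge.
Euclidean (axiom 5): yes — any two successors of a common world are R-related.
Serial (axiom D): yes — every world has a successor (e.g. 0 R 0).
Reflexive (axiom T): yes — every world is R-related to itself.
So F validates K, K4, K45, KD45, S5. The strongest is S5.

S5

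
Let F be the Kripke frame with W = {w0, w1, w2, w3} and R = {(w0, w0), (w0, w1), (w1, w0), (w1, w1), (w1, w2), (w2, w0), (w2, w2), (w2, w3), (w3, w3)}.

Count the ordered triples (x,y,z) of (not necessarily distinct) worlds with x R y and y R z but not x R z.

3

Enumerating: (w0,w1,w2), (w1,w2,w3), (w2,w0,w1).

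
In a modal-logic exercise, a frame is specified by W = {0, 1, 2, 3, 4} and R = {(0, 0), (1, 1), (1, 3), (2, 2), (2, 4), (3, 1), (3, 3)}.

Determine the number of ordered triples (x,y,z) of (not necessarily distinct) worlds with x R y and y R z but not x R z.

R is transitive; there are no such tuples.

0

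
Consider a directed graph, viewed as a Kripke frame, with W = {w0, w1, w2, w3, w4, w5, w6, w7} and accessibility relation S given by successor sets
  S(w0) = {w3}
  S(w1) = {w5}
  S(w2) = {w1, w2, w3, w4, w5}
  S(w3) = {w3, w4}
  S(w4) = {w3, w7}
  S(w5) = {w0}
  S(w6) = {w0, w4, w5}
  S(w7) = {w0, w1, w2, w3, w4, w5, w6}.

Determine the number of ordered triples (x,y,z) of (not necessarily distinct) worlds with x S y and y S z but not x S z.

17

Enumerating: (w0,w3,w4), (w1,w5,w0), (w2,w4,w7), (w2,w5,w0), (w3,w4,w7), (w4,w3,w4), (w4,w7,w0), (w4,w7,w1), (w4,w7,w2), (w4,w7,w4), (w4,w7,w5), (w4,w7,w6), (w5,w0,w3), (w6,w0,w3), (w6,w4,w3), (w6,w4,w7), (w7,w4,w7).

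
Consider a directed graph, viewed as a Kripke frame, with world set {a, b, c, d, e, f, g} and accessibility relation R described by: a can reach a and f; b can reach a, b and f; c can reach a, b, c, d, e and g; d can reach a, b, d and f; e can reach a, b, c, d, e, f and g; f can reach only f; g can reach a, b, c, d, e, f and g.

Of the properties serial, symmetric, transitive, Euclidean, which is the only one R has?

serial

Serial: yes — every world has a successor (e.g. a R a).
Symmetric: no — a R f but not f R a.
Transitive: no — c R a and a R f, but not c R f.
Euclidean: no — b R f and b R a, but not f R a.
Only serial holds.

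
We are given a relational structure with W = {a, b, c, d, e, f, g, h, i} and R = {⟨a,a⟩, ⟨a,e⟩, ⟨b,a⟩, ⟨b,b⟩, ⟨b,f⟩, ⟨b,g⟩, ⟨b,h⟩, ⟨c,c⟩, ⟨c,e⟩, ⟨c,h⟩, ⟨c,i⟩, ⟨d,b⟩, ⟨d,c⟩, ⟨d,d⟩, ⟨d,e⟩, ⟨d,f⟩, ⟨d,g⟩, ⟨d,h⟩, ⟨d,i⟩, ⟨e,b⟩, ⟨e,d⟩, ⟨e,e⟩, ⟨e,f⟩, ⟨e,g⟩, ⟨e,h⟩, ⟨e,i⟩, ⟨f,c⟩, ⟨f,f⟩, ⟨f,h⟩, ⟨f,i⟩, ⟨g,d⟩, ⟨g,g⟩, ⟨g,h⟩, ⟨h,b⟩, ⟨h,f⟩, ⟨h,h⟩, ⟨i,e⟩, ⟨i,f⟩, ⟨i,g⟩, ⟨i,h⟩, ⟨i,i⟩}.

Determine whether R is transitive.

No

Transitive: no — a R e and e R b, but not a R b.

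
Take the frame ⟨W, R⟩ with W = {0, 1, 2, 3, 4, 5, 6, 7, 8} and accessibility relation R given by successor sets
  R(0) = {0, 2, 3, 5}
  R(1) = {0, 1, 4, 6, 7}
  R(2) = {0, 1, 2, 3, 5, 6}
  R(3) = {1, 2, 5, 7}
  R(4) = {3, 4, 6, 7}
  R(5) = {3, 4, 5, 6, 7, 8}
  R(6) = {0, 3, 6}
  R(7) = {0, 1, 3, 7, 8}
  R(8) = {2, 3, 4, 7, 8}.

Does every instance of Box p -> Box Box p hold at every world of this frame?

The schema 4 characterises exactly the transitive frames.
Transitive: no — 0 R 2 and 2 R 1, but not 0 R 1.

No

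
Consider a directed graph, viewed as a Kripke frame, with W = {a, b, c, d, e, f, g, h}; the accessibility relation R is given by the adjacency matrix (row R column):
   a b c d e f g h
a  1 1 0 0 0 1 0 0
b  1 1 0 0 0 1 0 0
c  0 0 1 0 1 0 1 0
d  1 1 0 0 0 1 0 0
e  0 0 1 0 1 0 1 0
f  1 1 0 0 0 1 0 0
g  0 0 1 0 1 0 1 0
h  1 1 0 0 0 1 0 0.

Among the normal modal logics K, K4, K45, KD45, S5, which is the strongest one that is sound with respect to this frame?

Transitive (axiom 4): yes — every two-step R-path is closed by a direct edge.
Euclidean (axiom 5): yes — any two successors of a common world are R-related.
Serial (axiom D): yes — every world has a successor (e.g. a R a).
Reflexive (axiom T): no — d is not related to itself.
So F validates K, K4, K45, KD45; S5 would additionally require R to be reflexive. The strongest is KD45.

KD45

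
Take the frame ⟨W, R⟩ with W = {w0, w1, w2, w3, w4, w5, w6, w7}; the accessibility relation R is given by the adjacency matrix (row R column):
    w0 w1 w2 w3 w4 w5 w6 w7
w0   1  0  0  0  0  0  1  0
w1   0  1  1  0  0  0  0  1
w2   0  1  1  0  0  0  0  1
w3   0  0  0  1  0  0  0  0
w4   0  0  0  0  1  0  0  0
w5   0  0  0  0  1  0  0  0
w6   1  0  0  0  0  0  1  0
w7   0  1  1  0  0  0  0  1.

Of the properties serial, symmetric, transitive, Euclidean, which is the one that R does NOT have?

Serial: yes — every world has a successor (e.g. w0 R w0).
Symmetric: no — w5 R w4 but not w4 R w5.
Transitive: yes — every two-step R-path is closed by a direct edge.
Euclidean: yes — any two successors of a common world are R-related.
Only symmetric fails.

symmetric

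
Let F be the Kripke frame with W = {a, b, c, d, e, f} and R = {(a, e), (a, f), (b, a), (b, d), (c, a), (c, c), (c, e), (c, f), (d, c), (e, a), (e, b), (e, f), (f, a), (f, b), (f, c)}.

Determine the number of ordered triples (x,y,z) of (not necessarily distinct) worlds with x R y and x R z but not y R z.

Enumerating: (a,e,e), (a,f,e), (a,f,f), (b,a,a), (b,a,d), (b,d,a), (b,d,d), (c,a,a), (c,a,c), (c,e,c), (c,e,e), (c,f,e), … and 12 more.
Total: 24.

24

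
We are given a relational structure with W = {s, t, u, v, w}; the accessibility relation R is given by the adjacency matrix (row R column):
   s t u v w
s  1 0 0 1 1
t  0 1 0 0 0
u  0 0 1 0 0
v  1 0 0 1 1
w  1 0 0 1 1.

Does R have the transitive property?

Yes

Transitive: yes — every two-step R-path is closed by a direct edge.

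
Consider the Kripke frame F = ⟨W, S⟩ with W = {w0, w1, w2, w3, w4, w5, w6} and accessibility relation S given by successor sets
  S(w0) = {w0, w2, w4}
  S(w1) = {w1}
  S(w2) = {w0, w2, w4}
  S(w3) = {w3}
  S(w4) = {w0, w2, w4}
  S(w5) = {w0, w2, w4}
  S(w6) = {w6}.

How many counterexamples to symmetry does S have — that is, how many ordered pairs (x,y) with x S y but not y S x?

3

Enumerating: (w5,w0), (w5,w2), (w5,w4).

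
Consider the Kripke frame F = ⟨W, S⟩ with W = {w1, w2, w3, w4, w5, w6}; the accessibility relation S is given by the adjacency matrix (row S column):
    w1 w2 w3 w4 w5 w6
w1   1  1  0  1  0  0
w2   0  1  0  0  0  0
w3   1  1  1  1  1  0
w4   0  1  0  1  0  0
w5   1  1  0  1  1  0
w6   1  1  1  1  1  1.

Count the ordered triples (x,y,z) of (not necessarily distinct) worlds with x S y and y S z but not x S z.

S is transitive; there are no such tuples.

0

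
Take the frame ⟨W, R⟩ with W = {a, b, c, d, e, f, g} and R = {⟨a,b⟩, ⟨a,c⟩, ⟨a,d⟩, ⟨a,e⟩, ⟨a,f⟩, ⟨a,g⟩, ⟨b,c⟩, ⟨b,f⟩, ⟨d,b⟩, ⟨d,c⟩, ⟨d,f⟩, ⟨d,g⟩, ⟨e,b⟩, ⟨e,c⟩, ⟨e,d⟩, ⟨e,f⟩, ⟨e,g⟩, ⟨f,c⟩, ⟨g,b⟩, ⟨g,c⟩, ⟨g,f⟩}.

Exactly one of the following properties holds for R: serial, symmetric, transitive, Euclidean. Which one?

Serial: no — c has no R-successor.
Symmetric: no — a R b but not b R a.
Transitive: yes — every two-step R-path is closed by a direct edge.
Euclidean: no — a R b and a R d, but not b R d.
Only transitive holds.

transitive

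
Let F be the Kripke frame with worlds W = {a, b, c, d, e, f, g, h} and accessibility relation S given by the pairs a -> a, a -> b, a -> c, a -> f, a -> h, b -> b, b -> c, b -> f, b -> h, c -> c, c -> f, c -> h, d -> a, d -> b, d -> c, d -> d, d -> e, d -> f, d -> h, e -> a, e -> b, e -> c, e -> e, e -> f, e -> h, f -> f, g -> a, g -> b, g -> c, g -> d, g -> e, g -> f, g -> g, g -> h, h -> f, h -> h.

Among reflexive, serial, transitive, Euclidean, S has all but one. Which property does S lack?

Euclidean

Reflexive: yes — every world is S-related to itself.
Serial: yes — every world has a successor (e.g. a S a).
Transitive: yes — every two-step S-path is closed by a direct edge.
Euclidean: no — a S c and a S b, but not c S b.
Only Euclidean fails.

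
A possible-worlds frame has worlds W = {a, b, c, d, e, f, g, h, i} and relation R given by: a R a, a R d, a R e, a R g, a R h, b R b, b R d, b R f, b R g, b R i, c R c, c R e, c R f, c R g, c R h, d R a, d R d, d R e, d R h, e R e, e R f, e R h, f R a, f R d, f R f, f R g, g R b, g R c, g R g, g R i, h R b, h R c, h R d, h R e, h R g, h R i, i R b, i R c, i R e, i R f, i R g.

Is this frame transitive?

Transitive: no — a R e and e R f, but not a R f.

No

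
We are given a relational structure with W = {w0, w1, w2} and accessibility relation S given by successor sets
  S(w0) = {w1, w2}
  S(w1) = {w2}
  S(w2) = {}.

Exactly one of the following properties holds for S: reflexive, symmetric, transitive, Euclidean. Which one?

Reflexive: no — w0 is not related to itself.
Symmetric: no — w0 S w1 but not w1 S w0.
Transitive: yes — every two-step S-path is closed by a direct edge.
Euclidean: no — w0 S w2 and w0 S w1, but not w2 S w1.
Only transitive holds.

transitive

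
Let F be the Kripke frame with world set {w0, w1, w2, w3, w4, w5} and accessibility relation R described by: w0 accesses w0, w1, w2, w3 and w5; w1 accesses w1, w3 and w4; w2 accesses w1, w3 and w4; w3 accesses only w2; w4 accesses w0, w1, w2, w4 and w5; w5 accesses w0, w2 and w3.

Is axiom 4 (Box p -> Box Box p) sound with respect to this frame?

No

Axiom 4 corresponds to the accessibility relation being transitive.
Transitive: no — w0 R w1 and w1 R w4, but not w0 R w4.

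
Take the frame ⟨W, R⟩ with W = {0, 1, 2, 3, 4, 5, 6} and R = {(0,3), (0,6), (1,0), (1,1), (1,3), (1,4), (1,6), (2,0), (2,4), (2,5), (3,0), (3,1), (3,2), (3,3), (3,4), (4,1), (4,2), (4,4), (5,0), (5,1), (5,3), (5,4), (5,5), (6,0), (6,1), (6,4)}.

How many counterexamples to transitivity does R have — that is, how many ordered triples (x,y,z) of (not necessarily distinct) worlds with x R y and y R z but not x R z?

32

Enumerating: (0,3,0), (0,3,1), (0,3,2), (0,3,4), (0,6,0), (0,6,1), (0,6,4), (1,3,2), (1,4,2), (2,0,3), (2,0,6), (2,4,1), … and 20 more.
Total: 32.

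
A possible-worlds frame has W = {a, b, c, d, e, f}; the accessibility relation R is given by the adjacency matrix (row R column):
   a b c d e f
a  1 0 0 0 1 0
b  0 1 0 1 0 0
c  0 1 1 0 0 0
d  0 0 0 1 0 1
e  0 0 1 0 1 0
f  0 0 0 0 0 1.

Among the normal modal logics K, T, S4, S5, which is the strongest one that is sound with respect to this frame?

T

Reflexive (axiom T): yes — every world is R-related to itself.
Transitive (axiom 4): no — a R e and e R c, but not a R c.
Euclidean (axiom 5): no — a R e and a R a, but not e R a.
So F validates K, T; S4 would additionally require R to be transitive. The strongest is T.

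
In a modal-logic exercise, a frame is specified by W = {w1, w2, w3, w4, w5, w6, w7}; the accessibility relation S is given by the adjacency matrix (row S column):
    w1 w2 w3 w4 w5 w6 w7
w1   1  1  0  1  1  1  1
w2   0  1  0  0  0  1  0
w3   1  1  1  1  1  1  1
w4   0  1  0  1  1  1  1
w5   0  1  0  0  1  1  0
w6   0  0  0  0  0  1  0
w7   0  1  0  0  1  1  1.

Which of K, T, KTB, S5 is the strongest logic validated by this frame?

Reflexive (axiom T): yes — every world is S-related to itself.
Symmetric (axiom B): no — w1 S w2 but not w2 S w1.
Euclidean (axiom 5): no — w1 S w2 and w1 S w4, but not w2 S w4.
So F validates K, T; KTB would additionally require S to be symmetric. The strongest is T.

T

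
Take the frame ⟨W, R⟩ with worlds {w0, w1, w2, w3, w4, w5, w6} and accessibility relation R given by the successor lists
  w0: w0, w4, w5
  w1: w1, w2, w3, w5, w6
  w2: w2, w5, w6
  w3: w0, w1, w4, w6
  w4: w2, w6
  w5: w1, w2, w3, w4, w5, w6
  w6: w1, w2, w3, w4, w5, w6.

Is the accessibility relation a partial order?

Reflexive: no — w3 is not related to itself.
Transitive: no — w0 R w4 and w4 R w2, but not w0 R w2.
Antisymmetric: no — w1 R w3 and w3 R w1 with w1 ≠ w3.
So R is not a partial order.

No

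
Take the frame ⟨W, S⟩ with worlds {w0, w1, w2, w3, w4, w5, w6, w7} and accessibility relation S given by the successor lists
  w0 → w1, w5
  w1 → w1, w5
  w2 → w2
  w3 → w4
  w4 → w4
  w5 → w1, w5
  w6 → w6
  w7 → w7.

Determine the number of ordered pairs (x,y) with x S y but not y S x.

3

Enumerating: (w0,w1), (w0,w5), (w3,w4).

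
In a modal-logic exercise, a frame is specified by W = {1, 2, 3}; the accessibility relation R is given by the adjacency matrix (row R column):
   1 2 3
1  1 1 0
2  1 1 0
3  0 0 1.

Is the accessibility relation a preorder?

Reflexive: yes — every world is R-related to itself.
Transitive: yes — every two-step R-path is closed by a direct edge.
So R is a preorder.

Yes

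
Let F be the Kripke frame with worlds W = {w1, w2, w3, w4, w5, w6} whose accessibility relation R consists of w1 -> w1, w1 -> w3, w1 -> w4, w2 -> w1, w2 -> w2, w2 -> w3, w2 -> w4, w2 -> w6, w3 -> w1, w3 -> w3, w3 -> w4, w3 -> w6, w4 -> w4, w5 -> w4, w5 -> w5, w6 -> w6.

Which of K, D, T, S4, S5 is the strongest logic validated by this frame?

T

Serial (axiom D): yes — every world has a successor (e.g. w1 R w1).
Reflexive (axiom T): yes — every world is R-related to itself.
Transitive (axiom 4): no — w1 R w3 and w3 R w6, but not w1 R w6.
Euclidean (axiom 5): no — w1 R w4 and w1 R w3, but not w4 R w3.
So F validates K, D, T; S4 would additionally require R to be transitive. The strongest is T.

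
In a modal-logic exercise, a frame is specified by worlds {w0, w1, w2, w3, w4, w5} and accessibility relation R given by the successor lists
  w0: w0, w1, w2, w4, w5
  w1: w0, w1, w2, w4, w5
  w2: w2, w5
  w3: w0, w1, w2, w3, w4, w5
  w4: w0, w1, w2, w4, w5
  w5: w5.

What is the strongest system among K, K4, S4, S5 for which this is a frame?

Transitive (axiom 4): yes — every two-step R-path is closed by a direct edge.
Reflexive (axiom T): yes — every world is R-related to itself.
Euclidean (axiom 5): no — w0 R w2 and w0 R w1, but not w2 R w1.
So F validates K, K4, S4; S5 would additionally require R to be Euclidean. The strongest is S4.

S4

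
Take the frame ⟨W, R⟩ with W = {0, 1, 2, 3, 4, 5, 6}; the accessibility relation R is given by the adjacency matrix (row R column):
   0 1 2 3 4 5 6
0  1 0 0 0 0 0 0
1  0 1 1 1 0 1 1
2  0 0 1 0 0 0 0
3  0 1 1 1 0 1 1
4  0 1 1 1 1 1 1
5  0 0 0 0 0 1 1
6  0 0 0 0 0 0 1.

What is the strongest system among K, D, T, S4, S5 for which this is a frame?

Serial (axiom D): yes — every world has a successor (e.g. 0 R 0).
Reflexive (axiom T): yes — every world is R-related to itself.
Transitive (axiom 4): yes — every two-step R-path is closed by a direct edge.
Euclidean (axiom 5): no — 1 R 2 and 1 R 3, but not 2 R 3.
So F validates K, D, T, S4; S5 would additionally require R to be Euclidean. The strongest is S4.

S4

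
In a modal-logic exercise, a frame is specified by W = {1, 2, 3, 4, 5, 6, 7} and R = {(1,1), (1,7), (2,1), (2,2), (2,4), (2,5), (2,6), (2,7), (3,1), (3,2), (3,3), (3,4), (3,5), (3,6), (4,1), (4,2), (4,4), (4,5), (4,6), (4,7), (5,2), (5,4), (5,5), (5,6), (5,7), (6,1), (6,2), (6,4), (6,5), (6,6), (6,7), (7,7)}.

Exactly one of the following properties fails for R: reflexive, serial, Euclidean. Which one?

Reflexive: yes — every world is R-related to itself.
Serial: yes — every world has a successor (e.g. 1 R 1).
Euclidean: no — 2 R 1 and 2 R 4, but not 1 R 4.
Only Euclidean fails.

Euclidean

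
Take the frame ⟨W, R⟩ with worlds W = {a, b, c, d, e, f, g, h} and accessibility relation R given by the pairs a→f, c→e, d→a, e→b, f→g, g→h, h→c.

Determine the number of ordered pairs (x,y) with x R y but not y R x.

Enumerating: (a,f), (c,e), (d,a), (e,b), (f,g), (g,h), (h,c).

7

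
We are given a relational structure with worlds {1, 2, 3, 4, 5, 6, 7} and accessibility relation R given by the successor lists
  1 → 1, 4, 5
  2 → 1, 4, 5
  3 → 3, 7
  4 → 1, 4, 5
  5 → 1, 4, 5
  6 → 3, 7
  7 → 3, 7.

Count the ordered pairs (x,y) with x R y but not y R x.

Enumerating: (2,1), (2,4), (2,5), (6,3), (6,7).

5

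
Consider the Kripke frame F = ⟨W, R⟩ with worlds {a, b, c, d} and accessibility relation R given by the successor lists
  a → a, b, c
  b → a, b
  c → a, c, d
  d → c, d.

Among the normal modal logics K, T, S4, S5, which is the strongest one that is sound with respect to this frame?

T

Reflexive (axiom T): yes — every world is R-related to itself.
Transitive (axiom 4): no — a R c and c R d, but not a R d.
Euclidean (axiom 5): no — a R b and a R c, but not b R c.
So F validates K, T; S4 would additionally require R to be transitive. The strongest is T.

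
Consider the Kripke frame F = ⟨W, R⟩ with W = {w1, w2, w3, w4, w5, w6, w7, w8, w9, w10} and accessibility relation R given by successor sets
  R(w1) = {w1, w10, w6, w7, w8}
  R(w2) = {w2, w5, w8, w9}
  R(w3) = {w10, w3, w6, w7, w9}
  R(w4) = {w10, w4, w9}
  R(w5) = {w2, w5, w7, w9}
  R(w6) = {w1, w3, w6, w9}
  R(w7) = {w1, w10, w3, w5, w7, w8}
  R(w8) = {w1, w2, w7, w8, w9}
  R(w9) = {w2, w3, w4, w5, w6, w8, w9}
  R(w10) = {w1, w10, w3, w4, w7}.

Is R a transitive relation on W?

Transitive: no — w1 R w10 and w10 R w3, but not w1 R w3.

No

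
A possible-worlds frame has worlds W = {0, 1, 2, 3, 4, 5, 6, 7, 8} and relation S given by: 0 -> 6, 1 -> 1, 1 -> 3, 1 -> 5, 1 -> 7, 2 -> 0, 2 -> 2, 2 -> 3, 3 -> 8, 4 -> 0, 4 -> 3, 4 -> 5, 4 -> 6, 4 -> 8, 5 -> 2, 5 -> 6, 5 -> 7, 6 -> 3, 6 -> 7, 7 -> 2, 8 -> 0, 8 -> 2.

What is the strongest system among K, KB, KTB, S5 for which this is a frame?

K

Symmetric (axiom B): no — 0 S 6 but not 6 S 0.
Reflexive (axiom T): no — 0 is not related to itself.
Euclidean (axiom 5): no — 1 S 3 and 1 S 5, but not 3 S 5.
So F validates K; KB would additionally require S to be symmetric. The strongest is K.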